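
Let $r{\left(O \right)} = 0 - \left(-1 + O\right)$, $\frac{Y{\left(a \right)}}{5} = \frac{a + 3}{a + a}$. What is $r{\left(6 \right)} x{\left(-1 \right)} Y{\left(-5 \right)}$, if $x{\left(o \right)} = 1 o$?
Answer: $5$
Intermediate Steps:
$x{\left(o \right)} = o$
$Y{\left(a \right)} = \frac{5 \left(3 + a\right)}{2 a}$ ($Y{\left(a \right)} = 5 \frac{a + 3}{a + a} = 5 \frac{3 + a}{2 a} = \frac{5 \left(3 + a\right)}{2 a}$)
$r{\left(O \right)} = 1 - O$
$r{\left(6 \right)} x{\left(-1 \right)} Y{\left(-5 \right)} = \left(1 - 6\right) \left(-1\right) \frac{5 \left(3 - 5\right)}{2 \left(-5\right)} = \left(1 - 6\right) \left(-1\right) \frac{5}{2} \left(- \frac{1}{5}\right) \left(-2\right) = \left(-5\right) \left(-1\right) 1 = 5 \cdot 1 = 5$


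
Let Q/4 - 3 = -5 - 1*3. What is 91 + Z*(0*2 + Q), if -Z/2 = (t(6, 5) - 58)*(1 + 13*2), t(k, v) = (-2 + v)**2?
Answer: -52829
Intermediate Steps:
Q = -20 (Q = 12 + 4*(-5 - 1*3) = 12 + 4*(-5 - 3) = 12 + 4*(-8) = 12 - 32 = -20)
Z = 2646 (Z = -2*((-2 + 5)**2 - 58)*(1 + 13*2) = -2*(3**2 - 58)*(1 + 26) = -2*(9 - 58)*27 = -(-98)*27 = -2*(-1323) = 2646)
91 + Z*(0*2 + Q) = 91 + 2646*(0*2 - 20) = 91 + 2646*(0 - 20) = 91 + 2646*(-20) = 91 - 52920 = -52829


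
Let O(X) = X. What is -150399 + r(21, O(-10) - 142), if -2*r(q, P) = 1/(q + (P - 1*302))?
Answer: -130245533/866 ≈ -1.5040e+5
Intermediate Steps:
r(q, P) = -1/(2*(-302 + P + q)) (r(q, P) = -1/(2*(q + (P - 1*302))) = -1/(2*(q + (P - 302))) = -1/(2*(q + (-302 + P))) = -1/(2*(-302 + P + q)))
-150399 + r(21, O(-10) - 142) = -150399 - 1/(-604 + 2*(-10 - 142) + 2*21) = -150399 - 1/(-604 + 2*(-152) + 42) = -150399 - 1/(-604 - 304 + 42) = -150399 - 1/(-866) = -150399 - 1*(-1/866) = -150399 + 1/866 = -130245533/866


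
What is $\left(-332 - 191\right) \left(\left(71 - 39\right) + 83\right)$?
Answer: $-60145$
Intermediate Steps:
$\left(-332 - 191\right) \left(\left(71 - 39\right) + 83\right) = - 523 \left(32 + 83\right) = \left(-523\right) 115 = -60145$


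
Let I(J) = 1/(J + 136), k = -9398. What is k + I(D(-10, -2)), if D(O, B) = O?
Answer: -1184147/126 ≈ -9398.0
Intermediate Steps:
I(J) = 1/(136 + J)
k + I(D(-10, -2)) = -9398 + 1/(136 - 10) = -9398 + 1/126 = -1184147/126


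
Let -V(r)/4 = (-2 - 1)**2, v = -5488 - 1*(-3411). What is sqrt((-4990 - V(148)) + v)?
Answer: I*sqrt(7031) ≈ 83.851*I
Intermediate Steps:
v = -2077 (v = -5488 + 3411 = -2077)
V(r) = -36 (V(r) = -4*(-2 - 1)**2 = -4*(-3)**2 = -4*9 = -36)
sqrt((-4990 - V(148)) + v) = sqrt((-4990 - 1*(-36)) - 2077) = sqrt((-4990 + 36) - 2077) = sqrt(-4954 - 2077) = sqrt(-7031) = I*sqrt(7031)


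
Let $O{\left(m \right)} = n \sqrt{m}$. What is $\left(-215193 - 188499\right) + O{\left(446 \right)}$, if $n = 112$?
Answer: $-403692 + 112 \sqrt{446} \approx -4.0133 \cdot 10^{5}$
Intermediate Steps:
$O{\left(m \right)} = 112 \sqrt{m}$
$\left(-215193 - 188499\right) + O{\left(446 \right)} = \left(-215193 - 188499\right) + 112 \sqrt{446} = -403692 + 112 \sqrt{446}$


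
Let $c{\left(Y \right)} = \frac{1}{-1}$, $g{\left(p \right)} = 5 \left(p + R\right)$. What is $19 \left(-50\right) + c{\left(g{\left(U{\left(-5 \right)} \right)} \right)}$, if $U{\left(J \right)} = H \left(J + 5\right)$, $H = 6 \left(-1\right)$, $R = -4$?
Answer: $-951$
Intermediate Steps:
$H = -6$
$U{\left(J \right)} = -30 - 6 J$ ($U{\left(J \right)} = - 6 \left(J + 5\right) = - 6 \left(5 + J\right) = -30 - 6 J$)
$g{\left(p \right)} = -20 + 5 p$ ($g{\left(p \right)} = 5 \left(p - 4\right) = 5 \left(-4 + p\right) = -20 + 5 p$)
$c{\left(Y \right)} = -1$
$19 \left(-50\right) + c{\left(g{\left(U{\left(-5 \right)} \right)} \right)} = 19 \left(-50\right) - 1 = -950 - 1 = -951$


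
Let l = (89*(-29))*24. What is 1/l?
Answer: -1/61944 ≈ -1.6144e-5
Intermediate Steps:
l = -61944 (l = -2581*24 = -61944)
1/l = 1/(-61944) = -1/61944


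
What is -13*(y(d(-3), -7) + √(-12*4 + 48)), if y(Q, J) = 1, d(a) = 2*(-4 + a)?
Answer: -13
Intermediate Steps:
d(a) = -8 + 2*a
-13*(y(d(-3), -7) + √(-12*4 + 48)) = -13*(1 + √(-12*4 + 48)) = -13*(1 + √(-48 + 48)) = -13*(1 + √0) = -13*(1 + 0) = -13*1 = -13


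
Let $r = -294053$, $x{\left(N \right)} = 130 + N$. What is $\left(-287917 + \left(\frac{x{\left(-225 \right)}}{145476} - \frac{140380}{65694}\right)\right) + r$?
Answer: $- \frac{926974953559915}{1592816724} \approx -5.8197 \cdot 10^{5}$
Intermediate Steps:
$\left(-287917 + \left(\frac{x{\left(-225 \right)}}{145476} - \frac{140380}{65694}\right)\right) + r = \left(-287917 - \left(\frac{70190}{32847} - \frac{130 - 225}{145476}\right)\right) - 294053 = \left(-287917 - \frac{3404693635}{1592816724}\right) - 294053 = - \frac{458602417417543}{1592816724} - 294053 = - \frac{926974953559915}{1592816724}$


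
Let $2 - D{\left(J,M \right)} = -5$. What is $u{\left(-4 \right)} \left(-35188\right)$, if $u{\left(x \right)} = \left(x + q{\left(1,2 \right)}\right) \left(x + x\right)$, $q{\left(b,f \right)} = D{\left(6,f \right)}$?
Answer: $844512$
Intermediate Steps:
$D{\left(J,M \right)} = 7$ ($D{\left(J,M \right)} = 2 - -5 = 2 + 5 = 7$)
$q{\left(b,f \right)} = 7$
$u{\left(x \right)} = 2 x \left(7 + x\right)$ ($u{\left(x \right)} = \left(x + 7\right) \left(x + x\right) = \left(7 + x\right) 2 x = 2 x \left(7 + x\right)$)
$u{\left(-4 \right)} \left(-35188\right) = 2 \left(-4\right) \left(7 - 4\right) \left(-35188\right) = 2 \left(-4\right) 3 \left(-35188\right) = \left(-24\right) \left(-35188\right) = 844512$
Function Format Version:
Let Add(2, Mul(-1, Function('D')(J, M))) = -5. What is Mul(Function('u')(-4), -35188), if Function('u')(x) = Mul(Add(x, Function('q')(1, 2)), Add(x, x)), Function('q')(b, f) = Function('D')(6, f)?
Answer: 844512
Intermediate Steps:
Function('D')(J, M) = 7 (Function('D')(J, M) = Add(2, Mul(-1, -5)) = Add(2, 5) = 7)
Function('q')(b, f) = 7
Function('u')(x) = Mul(2, x, Add(7, x)) (Function('u')(x) = Mul(Add(x, 7), Add(x, x)) = Mul(Add(7, x), Mul(2, x)) = Mul(2, x, Add(7, x)))
Mul(Function('u')(-4), -35188) = Mul(Mul(2, -4, Add(7, -4)), -35188) = Mul(Mul(2, -4, 3), -35188) = Mul(-24, -35188) = 844512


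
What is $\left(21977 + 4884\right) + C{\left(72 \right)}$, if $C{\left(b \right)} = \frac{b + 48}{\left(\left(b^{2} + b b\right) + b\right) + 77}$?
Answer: $\frac{282497257}{10517} \approx 26861.0$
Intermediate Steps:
$C{\left(b \right)} = \frac{48 + b}{77 + b + 2 b^{2}}$ ($C{\left(b \right)} = \frac{48 + b}{\left(\left(b^{2} + b^{2}\right) + b\right) + 77} = \frac{48 + b}{\left(2 b^{2} + b\right) + 77} = \frac{48 + b}{\left(b + 2 b^{2}\right) + 77} = \frac{48 + b}{77 + b + 2 b^{2}}$)
$\left(21977 + 4884\right) + C{\left(72 \right)} = \left(21977 + 4884\right) + \frac{48 + 72}{77 + 72 + 2 \cdot 72^{2}} = 26861 + \frac{1}{77 + 72 + 2 \cdot 5184} \cdot 120 = 26861 + \frac{1}{77 + 72 + 10368} \cdot 120 = 26861 + \frac{1}{10517} \cdot 120 = 26861 + \frac{120}{10517} = \frac{282497257}{10517}$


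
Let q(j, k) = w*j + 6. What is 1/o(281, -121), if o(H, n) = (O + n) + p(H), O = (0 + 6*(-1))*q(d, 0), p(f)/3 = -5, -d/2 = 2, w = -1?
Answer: -1/196 ≈ -0.0051020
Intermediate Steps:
d = -4 (d = -2*2 = -4)
p(f) = -15 (p(f) = 3*(-5) = -15)
q(j, k) = 6 - j (q(j, k) = -j + 6 = 6 - j)
O = -60 (O = (0 + 6*(-1))*(6 - 1*(-4)) = (0 - 6)*(6 + 4) = -6*10 = -60)
o(H, n) = -75 + n (o(H, n) = (-60 + n) - 15 = -75 + n)
1/o(281, -121) = 1/(-75 - 121) = 1/(-196) = -1/196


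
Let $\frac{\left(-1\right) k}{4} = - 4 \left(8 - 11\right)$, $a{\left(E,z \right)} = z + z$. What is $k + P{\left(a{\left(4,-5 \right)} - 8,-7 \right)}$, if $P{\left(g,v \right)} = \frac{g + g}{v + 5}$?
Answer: $-30$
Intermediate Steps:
$a{\left(E,z \right)} = 2 z$
$k = -48$ ($k = - 4 \left(- 4 \left(8 - 11\right)\right) = - 4 \left(\left(-4\right) \left(-3\right)\right) = \left(-4\right) 12 = -48$)
$P{\left(g,v \right)} = \frac{2 g}{5 + v}$
$k + P{\left(a{\left(4,-5 \right)} - 8,-7 \right)} = -48 + \frac{2 \left(2 \left(-5\right) - 8\right)}{5 - 7} = -48 + \frac{2 \left(-10 - 8\right)}{-2} = -48 + 2 \left(-18\right) \left(- \frac{1}{2}\right) = -48 + 18 = -30$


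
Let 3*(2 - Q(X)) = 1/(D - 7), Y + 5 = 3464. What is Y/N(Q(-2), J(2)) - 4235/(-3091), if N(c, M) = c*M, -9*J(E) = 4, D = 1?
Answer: -78701809/20794 ≈ -3784.8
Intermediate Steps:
Y = 3459 (Y = -5 + 3464 = 3459)
J(E) = -4/9 (J(E) = -⅑*4 = -4/9)
Q(X) = 37/18 (Q(X) = 2 - 1/(3*(1 - 7)) = 2 - ⅓/(-6) = 2 - ⅓*(-⅙) = 2 + 1/18 = 37/18)
N(c, M) = M*c
Y/N(Q(-2), J(2)) - 4235/(-3091) = 3459/((-4/9*37/18)) - 4235/(-3091) = 3459/(-74/81) - 4235*(-1/3091) = 3459*(-81/74) + 385/281 = -280179/74 + 385/281 = -78701809/20794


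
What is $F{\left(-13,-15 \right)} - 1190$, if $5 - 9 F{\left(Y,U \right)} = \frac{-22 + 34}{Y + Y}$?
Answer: $- \frac{139159}{117} \approx -1189.4$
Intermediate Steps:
$F{\left(Y,U \right)} = \frac{5}{9} - \frac{2}{3 Y}$ ($F{\left(Y,U \right)} = \frac{5}{9} - \frac{\left(-22 + 34\right) \frac{1}{Y + Y}}{9} = \frac{5}{9} - \frac{12 \frac{1}{2 Y}}{9} = \frac{5}{9} - \frac{6 \frac{1}{Y}}{9} = \frac{5}{9} - \frac{2}{3 Y}$)
$F{\left(-13,-15 \right)} - 1190 = \frac{-6 + 5 \left(-13\right)}{9 \left(-13\right)} - 1190 = \frac{1}{9} \left(- \frac{1}{13}\right) \left(-6 - 65\right) - 1190 = \frac{1}{9} \left(- \frac{1}{13}\right) \left(-71\right) - 1190 = \frac{71}{117} - 1190 = - \frac{139159}{117}$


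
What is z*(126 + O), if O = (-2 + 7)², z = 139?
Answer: 20989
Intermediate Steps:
O = 25 (O = 5² = 25)
z*(126 + O) = 139*(126 + 25) = 139*151 = 20989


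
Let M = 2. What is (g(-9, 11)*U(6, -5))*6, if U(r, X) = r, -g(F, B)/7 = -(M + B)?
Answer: 3276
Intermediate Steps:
g(F, B) = 14 + 7*B (g(F, B) = -(-7)*(2 + B) = -7*(-2 - B) = 14 + 7*B)
(g(-9, 11)*U(6, -5))*6 = ((14 + 7*11)*6)*6 = ((14 + 77)*6)*6 = (91*6)*6 = 546*6 = 3276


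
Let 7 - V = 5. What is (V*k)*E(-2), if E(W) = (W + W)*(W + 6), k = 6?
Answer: -192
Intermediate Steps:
V = 2 (V = 7 - 1*5 = 7 - 5 = 2)
E(W) = 2*W*(6 + W) (E(W) = (2*W)*(6 + W) = 2*W*(6 + W))
(V*k)*E(-2) = (2*6)*(2*(-2)*(6 - 2)) = 12*(2*(-2)*4) = 12*(-16) = -192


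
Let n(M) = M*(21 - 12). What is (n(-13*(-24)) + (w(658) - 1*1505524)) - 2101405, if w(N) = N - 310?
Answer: -3603773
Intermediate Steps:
w(N) = -310 + N
n(M) = 9*M (n(M) = M*9 = 9*M)
(n(-13*(-24)) + (w(658) - 1*1505524)) - 2101405 = (9*(-13*(-24)) + ((-310 + 658) - 1*1505524)) - 2101405 = (9*312 + (348 - 1505524)) - 2101405 = (2808 - 1505176) - 2101405 = -1502368 - 2101405 = -3603773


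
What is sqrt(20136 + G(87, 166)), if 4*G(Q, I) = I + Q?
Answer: sqrt(80797)/2 ≈ 142.12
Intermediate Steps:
G(Q, I) = I/4 + Q/4 (G(Q, I) = (I + Q)/4 = I/4 + Q/4)
sqrt(20136 + G(87, 166)) = sqrt(20136 + ((1/4)*166 + (1/4)*87)) = sqrt(20136 + (83/2 + 87/4)) = sqrt(20136 + 253/4) = sqrt(80797/4) = sqrt(80797)/2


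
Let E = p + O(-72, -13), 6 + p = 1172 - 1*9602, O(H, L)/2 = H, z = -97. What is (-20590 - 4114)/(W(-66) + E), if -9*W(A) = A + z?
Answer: 222336/77057 ≈ 2.8853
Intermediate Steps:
O(H, L) = 2*H
p = -8436 (p = -6 + (1172 - 1*9602) = -6 + (1172 - 9602) = -6 - 8430 = -8436)
E = -8580 (E = -8436 + 2*(-72) = -8436 - 144 = -8580)
W(A) = 97/9 - A/9 (W(A) = -(A - 97)/9 = -(-97 + A)/9 = 97/9 - A/9)
(-20590 - 4114)/(W(-66) + E) = (-20590 - 4114)/((97/9 - ⅑*(-66)) - 8580) = -24704/((97/9 + 22/3) - 8580) = -24704/(163/9 - 8580) = -24704/(-77057/9) = -24704*(-9/77057) = 222336/77057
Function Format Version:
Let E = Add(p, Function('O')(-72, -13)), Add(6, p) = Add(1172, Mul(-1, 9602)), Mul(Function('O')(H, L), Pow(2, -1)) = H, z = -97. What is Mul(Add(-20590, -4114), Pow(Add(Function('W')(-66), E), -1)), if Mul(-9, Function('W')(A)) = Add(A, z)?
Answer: Rational(222336, 77057) ≈ 2.8853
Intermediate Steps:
Function('O')(H, L) = Mul(2, H)
p = -8436 (p = Add(-6, Add(1172, Mul(-1, 9602))) = Add(-6, Add(1172, -9602)) = Add(-6, -8430) = -8436)
E = -8580 (E = Add(-8436, Mul(2, -72)) = Add(-8436, -144) = -8580)
Function('W')(A) = Add(Rational(97, 9), Mul(Rational(-1, 9), A)) (Function('W')(A) = Mul(Rational(-1, 9), Add(A, -97)) = Mul(Rational(-1, 9), Add(-97, A)) = Add(Rational(97, 9), Mul(Rational(-1, 9), A)))
Mul(Add(-20590, -4114), Pow(Add(Function('W')(-66), E), -1)) = Mul(Add(-20590, -4114), Pow(Add(Add(Rational(97, 9), Mul(Rational(-1, 9), -66)), -8580), -1)) = Mul(-24704, Pow(Add(Add(Rational(97, 9), Rational(22, 3)), -8580), -1)) = Mul(-24704, Pow(Add(Rational(163, 9), -8580), -1)) = Mul(-24704, Pow(Rational(-77057, 9), -1)) = Mul(-24704, Rational(-9, 77057)) = Rational(222336, 77057)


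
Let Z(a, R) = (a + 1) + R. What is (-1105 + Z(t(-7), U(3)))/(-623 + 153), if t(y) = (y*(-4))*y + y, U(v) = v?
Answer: 652/235 ≈ 2.7745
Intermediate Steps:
t(y) = y - 4*y² (t(y) = (-4*y)*y + y = -4*y² + y = y - 4*y²)
Z(a, R) = 1 + R + a (Z(a, R) = (1 + a) + R = 1 + R + a)
(-1105 + Z(t(-7), U(3)))/(-623 + 153) = (-1105 + (1 + 3 - 7*(1 - 4*(-7))))/(-623 + 153) = (-1105 + (1 + 3 - 7*(1 + 28)))/(-470) = (-1105 + (1 + 3 - 7*29))*(-1/470) = (-1105 + (1 + 3 - 203))*(-1/470) = (-1105 - 199)*(-1/470) = -1304*(-1/470) = 652/235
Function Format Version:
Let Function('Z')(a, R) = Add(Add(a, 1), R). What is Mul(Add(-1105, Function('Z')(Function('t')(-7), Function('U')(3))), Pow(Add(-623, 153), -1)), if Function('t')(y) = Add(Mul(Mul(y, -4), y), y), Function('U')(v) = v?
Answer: Rational(652, 235) ≈ 2.7745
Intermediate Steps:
Function('t')(y) = Add(y, Mul(-4, Pow(y, 2))) (Function('t')(y) = Add(Mul(Mul(-4, y), y), y) = Add(Mul(-4, Pow(y, 2)), y) = Add(y, Mul(-4, Pow(y, 2))))
Function('Z')(a, R) = Add(1, R, a) (Function('Z')(a, R) = Add(Add(1, a), R) = Add(1, R, a))
Mul(Add(-1105, Function('Z')(Function('t')(-7), Function('U')(3))), Pow(Add(-623, 153), -1)) = Mul(Add(-1105, Add(1, 3, Mul(-7, Add(1, Mul(-4, -7))))), Pow(Add(-623, 153), -1)) = Mul(Add(-1105, Add(1, 3, Mul(-7, Add(1, 28)))), Pow(-470, -1)) = Mul(Add(-1105, Add(1, 3, Mul(-7, 29))), Rational(-1, 470)) = Mul(Add(-1105, Add(1, 3, -203)), Rational(-1, 470)) = Mul(Add(-1105, -199), Rational(-1, 470)) = Mul(-1304, Rational(-1, 470)) = Rational(652, 235)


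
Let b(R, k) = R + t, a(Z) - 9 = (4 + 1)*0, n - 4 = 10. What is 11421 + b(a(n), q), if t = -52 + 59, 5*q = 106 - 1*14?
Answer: 11437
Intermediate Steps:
n = 14 (n = 4 + 10 = 14)
q = 92/5 (q = (106 - 1*14)/5 = (106 - 14)/5 = (⅕)*92 = 92/5 ≈ 18.400)
t = 7
a(Z) = 9 (a(Z) = 9 + (4 + 1)*0 = 9 + 5*0 = 9 + 0 = 9)
b(R, k) = 7 + R (b(R, k) = R + 7 = 7 + R)
11421 + b(a(n), q) = 11421 + (7 + 9) = 11421 + 16 = 11437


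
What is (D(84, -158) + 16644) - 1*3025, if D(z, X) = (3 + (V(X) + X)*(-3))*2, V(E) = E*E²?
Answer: 23680445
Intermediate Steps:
V(E) = E³
D(z, X) = 6 - 6*X - 6*X³ (D(z, X) = (3 + (X³ + X)*(-3))*2 = (3 + (X + X³)*(-3))*2 = (3 + (-3*X - 3*X³))*2 = (3 - 3*X - 3*X³)*2 = 6 - 6*X - 6*X³)
(D(84, -158) + 16644) - 1*3025 = ((6 - 6*(-158) - 6*(-158)³) + 16644) - 1*3025 = ((6 + 948 - 6*(-3944312)) + 16644) - 3025 = ((6 + 948 + 23665872) + 16644) - 3025 = (23666826 + 16644) - 3025 = 23683470 - 3025 = 23680445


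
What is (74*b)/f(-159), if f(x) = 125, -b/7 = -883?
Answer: 457394/125 ≈ 3659.2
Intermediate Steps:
b = 6181 (b = -7*(-883) = 6181)
(74*b)/f(-159) = (74*6181)/125 = 457394*(1/125) = 457394/125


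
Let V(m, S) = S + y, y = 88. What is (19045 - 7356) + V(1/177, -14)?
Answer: 11763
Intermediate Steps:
V(m, S) = 88 + S (V(m, S) = S + 88 = 88 + S)
(19045 - 7356) + V(1/177, -14) = (19045 - 7356) + (88 - 14) = 11689 + 74 = 11763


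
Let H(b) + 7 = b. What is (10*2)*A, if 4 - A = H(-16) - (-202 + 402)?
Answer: 4540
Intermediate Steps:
H(b) = -7 + b
A = 227 (A = 4 - ((-7 - 16) - (-202 + 402)) = 4 - (-23 - 1*200) = 4 - (-23 - 200) = 4 - 1*(-223) = 4 + 223 = 227)
(10*2)*A = (10*2)*227 = 20*227 = 4540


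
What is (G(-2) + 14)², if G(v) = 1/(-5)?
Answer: 4761/25 ≈ 190.44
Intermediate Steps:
G(v) = -⅕
(G(-2) + 14)² = (-⅕ + 14)² = (69/5)² = 4761/25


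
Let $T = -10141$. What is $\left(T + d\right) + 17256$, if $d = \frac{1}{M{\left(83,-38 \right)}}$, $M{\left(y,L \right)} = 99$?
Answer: $\frac{704386}{99} \approx 7115.0$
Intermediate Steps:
$d = \frac{1}{99} \approx 0.010101$
$\left(T + d\right) + 17256 = \left(-10141 + \frac{1}{99}\right) + 17256 = - \frac{1003958}{99} + 17256 = \frac{704386}{99}$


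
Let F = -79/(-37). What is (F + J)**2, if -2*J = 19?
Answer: 297025/5476 ≈ 54.241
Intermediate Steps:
F = 79/37 (F = -79*(-1/37) = 79/37 ≈ 2.1351)
J = -19/2 (J = -1/2*19 = -19/2 ≈ -9.5000)
(F + J)**2 = (79/37 - 19/2)**2 = (-545/74)**2 = 297025/5476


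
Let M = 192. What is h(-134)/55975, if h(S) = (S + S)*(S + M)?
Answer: -15544/55975 ≈ -0.27770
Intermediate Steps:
h(S) = 2*S*(192 + S) (h(S) = (S + S)*(S + 192) = (2*S)*(192 + S) = 2*S*(192 + S))
h(-134)/55975 = (2*(-134)*(192 - 134))/55975 = (2*(-134)*58)*(1/55975) = -15544*1/55975 = -15544/55975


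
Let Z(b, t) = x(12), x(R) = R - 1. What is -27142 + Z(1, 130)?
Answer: -27131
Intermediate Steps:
x(R) = -1 + R
Z(b, t) = 11 (Z(b, t) = -1 + 12 = 11)
-27142 + Z(1, 130) = -27142 + 11 = -27131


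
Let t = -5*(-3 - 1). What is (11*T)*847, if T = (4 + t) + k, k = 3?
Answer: 251559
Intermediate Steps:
t = 20 (t = -5*(-4) = 20)
T = 27 (T = (4 + 20) + 3 = 24 + 3 = 27)
(11*T)*847 = (11*27)*847 = 297*847 = 251559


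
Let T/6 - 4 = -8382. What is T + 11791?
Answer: -38477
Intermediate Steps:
T = -50268 (T = 24 + 6*(-8382) = 24 - 50292 = -50268)
T + 11791 = -50268 + 11791 = -38477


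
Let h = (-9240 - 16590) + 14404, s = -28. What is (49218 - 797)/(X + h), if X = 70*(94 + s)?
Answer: -1181/166 ≈ -7.1145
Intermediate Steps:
X = 4620 (X = 70*(94 - 28) = 70*66 = 4620)
h = -11426 (h = -25830 + 14404 = -11426)
(49218 - 797)/(X + h) = (49218 - 797)/(4620 - 11426) = 48421/(-6806) = 48421*(-1/6806) = -1181/166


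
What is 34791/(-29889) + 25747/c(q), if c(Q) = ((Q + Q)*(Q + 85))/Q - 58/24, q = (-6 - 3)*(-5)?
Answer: 3042362005/30795633 ≈ 98.792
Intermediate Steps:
q = 45 (q = -9*(-5) = 45)
c(Q) = 2011/12 + 2*Q (c(Q) = ((2*Q)*(85 + Q))/Q - 58*1/24 = (2*Q*(85 + Q))/Q - 29/12 = (170 + 2*Q) - 29/12 = 2011/12 + 2*Q)
34791/(-29889) + 25747/c(q) = 34791/(-29889) + 25747/(2011/12 + 2*45) = 34791*(-1/29889) + 25747/(2011/12 + 90) = -11597/9963 + 25747/(3091/12) = -11597/9963 + 25747*(12/3091) = -11597/9963 + 308964/3091 = 3042362005/30795633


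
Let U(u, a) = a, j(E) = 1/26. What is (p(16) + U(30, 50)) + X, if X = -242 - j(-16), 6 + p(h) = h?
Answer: -4733/26 ≈ -182.04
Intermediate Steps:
j(E) = 1/26
p(h) = -6 + h
X = -6293/26 (X = -242 - 1*1/26 = -242 - 1/26 = -6293/26 ≈ -242.04)
(p(16) + U(30, 50)) + X = ((-6 + 16) + 50) - 6293/26 = (10 + 50) - 6293/26 = 60 - 6293/26 = -4733/26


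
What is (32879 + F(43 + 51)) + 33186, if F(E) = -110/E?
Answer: 3105000/47 ≈ 66064.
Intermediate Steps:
(32879 + F(43 + 51)) + 33186 = (32879 - 110/(43 + 51)) + 33186 = (32879 - 110/94) + 33186 = (32879 - 110*1/94) + 33186 = (32879 - 55/47) + 33186 = 1545258/47 + 33186 = 3105000/47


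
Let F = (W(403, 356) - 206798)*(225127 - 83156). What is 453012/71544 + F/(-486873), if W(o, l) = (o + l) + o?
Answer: 174075086033495/2902736826 ≈ 59969.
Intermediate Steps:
W(o, l) = l + 2*o (W(o, l) = (l + o) + o = l + 2*o)
F = -29194348556 (F = ((356 + 2*403) - 206798)*(225127 - 83156) = ((356 + 806) - 206798)*141971 = (1162 - 206798)*141971 = -205636*141971 = -29194348556)
453012/71544 + F/(-486873) = 453012/71544 - 29194348556/(-486873) = 453012*(1/71544) - 29194348556*(-1/486873) = 37751/5962 + 29194348556/486873 = 174075086033495/2902736826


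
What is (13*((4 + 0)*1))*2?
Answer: 104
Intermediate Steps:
(13*((4 + 0)*1))*2 = (13*(4*1))*2 = (13*4)*2 = 52*2 = 104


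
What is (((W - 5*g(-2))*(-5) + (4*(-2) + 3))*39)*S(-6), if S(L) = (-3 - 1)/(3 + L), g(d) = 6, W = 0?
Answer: 7540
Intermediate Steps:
S(L) = -4/(3 + L)
(((W - 5*g(-2))*(-5) + (4*(-2) + 3))*39)*S(-6) = (((0 - 5*6)*(-5) + (4*(-2) + 3))*39)*(-4/(3 - 6)) = (((0 - 30)*(-5) + (-8 + 3))*39)*(-4/(-3)) = ((-30*(-5) - 5)*39)*(-4*(-1/3)) = ((150 - 5)*39)*(4/3) = (145*39)*(4/3) = 5655*(4/3) = 7540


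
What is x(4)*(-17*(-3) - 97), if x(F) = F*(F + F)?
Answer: -1472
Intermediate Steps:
x(F) = 2*F² (x(F) = F*(2*F) = 2*F²)
x(4)*(-17*(-3) - 97) = (2*4²)*(-17*(-3) - 97) = (2*16)*(51 - 97) = 32*(-46) = -1472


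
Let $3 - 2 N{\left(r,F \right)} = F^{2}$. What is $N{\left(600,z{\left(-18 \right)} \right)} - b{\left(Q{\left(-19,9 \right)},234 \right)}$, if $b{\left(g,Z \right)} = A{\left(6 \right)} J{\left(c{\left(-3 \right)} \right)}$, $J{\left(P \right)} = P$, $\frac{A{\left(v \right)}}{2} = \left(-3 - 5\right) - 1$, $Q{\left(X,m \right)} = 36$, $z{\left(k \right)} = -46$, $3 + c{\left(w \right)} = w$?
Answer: $- \frac{2329}{2} \approx -1164.5$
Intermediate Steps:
$c{\left(w \right)} = -3 + w$
$A{\left(v \right)} = -18$ ($A{\left(v \right)} = 2 \left(\left(-3 - 5\right) - 1\right) = 2 \left(-8 - 1\right) = 2 \left(-9\right) = -18$)
$N{\left(r,F \right)} = \frac{3}{2} - \frac{F^{2}}{2}$
$b{\left(g,Z \right)} = 108$ ($b{\left(g,Z \right)} = - 18 \left(-3 - 3\right) = \left(-18\right) \left(-6\right) = 108$)
$N{\left(600,z{\left(-18 \right)} \right)} - b{\left(Q{\left(-19,9 \right)},234 \right)} = \left(\frac{3}{2} - \frac{\left(-46\right)^{2}}{2}\right) - 108 = \left(\frac{3}{2} - 1058\right) - 108 = - \frac{2113}{2} - 108 = - \frac{2329}{2}$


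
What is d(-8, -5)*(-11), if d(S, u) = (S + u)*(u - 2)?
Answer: -1001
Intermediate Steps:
d(S, u) = (-2 + u)*(S + u) (d(S, u) = (S + u)*(-2 + u) = (-2 + u)*(S + u))
d(-8, -5)*(-11) = ((-5)**2 - 2*(-8) - 2*(-5) - 8*(-5))*(-11) = (25 + 16 + 10 + 40)*(-11) = 91*(-11) = -1001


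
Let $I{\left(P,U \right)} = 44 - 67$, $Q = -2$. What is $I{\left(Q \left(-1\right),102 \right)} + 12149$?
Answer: $12126$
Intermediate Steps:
$I{\left(P,U \right)} = -23$
$I{\left(Q \left(-1\right),102 \right)} + 12149 = -23 + 12149 = 12126$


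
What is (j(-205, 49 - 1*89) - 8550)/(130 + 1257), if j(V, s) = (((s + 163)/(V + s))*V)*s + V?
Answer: -630715/67963 ≈ -9.2803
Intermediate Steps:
j(V, s) = V + V*s*(163 + s)/(V + s) (j(V, s) = (((163 + s)/(V + s))*V)*s + V = (V*(163 + s)/(V + s))*s + V = V*s*(163 + s)/(V + s) + V = V + V*s*(163 + s)/(V + s))
(j(-205, 49 - 1*89) - 8550)/(130 + 1257) = (-205*(-205 + (49 - 1*89)² + 164*(49 - 1*89))/(-205 + (49 - 1*89)) - 8550)/(130 + 1257) = (-205*(-205 + (49 - 89)² + 164*(49 - 89))/(-205 + (49 - 89)) - 8550)/1387 = (-205*(-205 + (-40)² + 164*(-40))/(-205 - 40) - 8550)*(1/1387) = (-205*(-205 + 1600 - 6560)/(-245) - 8550)*(1/1387) = (-205*(-1/245)*(-5165) - 8550)*(1/1387) = (-211765/49 - 8550)*(1/1387) = -630715/49*1/1387 = -630715/67963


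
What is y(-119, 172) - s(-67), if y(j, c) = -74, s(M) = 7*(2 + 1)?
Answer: -95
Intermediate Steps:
s(M) = 21 (s(M) = 7*3 = 21)
y(-119, 172) - s(-67) = -74 - 1*21 = -74 - 21 = -95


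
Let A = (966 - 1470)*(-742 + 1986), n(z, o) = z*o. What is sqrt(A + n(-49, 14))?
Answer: I*sqrt(627662) ≈ 792.25*I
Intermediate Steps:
n(z, o) = o*z
A = -626976 (A = -504*1244 = -626976)
sqrt(A + n(-49, 14)) = sqrt(-626976 + 14*(-49)) = sqrt(-626976 - 686) = sqrt(-627662) = I*sqrt(627662)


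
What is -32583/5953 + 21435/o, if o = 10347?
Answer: -69844582/20531897 ≈ -3.4018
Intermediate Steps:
-32583/5953 + 21435/o = -32583/5953 + 21435/10347 = -32583*1/5953 + 21435*(1/10347) = -32583/5953 + 7145/3449 = -69844582/20531897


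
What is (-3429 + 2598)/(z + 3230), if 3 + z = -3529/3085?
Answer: -2563635/9951766 ≈ -0.25761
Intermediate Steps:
z = -12784/3085 (z = -3 - 3529/3085 = -12784/3085 ≈ -4.1439)
(-3429 + 2598)/(z + 3230) = (-3429 + 2598)/(-12784/3085 + 3230) = -831/9951766/3085 = -831*3085/9951766 = -2563635/9951766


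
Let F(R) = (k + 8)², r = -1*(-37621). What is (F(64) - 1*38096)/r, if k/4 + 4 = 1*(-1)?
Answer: -37952/37621 ≈ -1.0088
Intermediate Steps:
k = -20 (k = -16 + 4*(1*(-1)) = -16 + 4*(-1) = -16 - 4 = -20)
r = 37621
F(R) = 144 (F(R) = (-20 + 8)² = (-12)² = 144)
(F(64) - 1*38096)/r = (144 - 1*38096)/37621 = (144 - 38096)*(1/37621) = -37952*1/37621 = -37952/37621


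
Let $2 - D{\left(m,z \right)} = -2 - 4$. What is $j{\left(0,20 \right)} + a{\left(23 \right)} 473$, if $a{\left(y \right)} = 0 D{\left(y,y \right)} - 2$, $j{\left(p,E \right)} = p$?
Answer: $-946$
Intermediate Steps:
$D{\left(m,z \right)} = 8$ ($D{\left(m,z \right)} = 2 - \left(-2 - 4\right) = 2 - -6 = 2 + 6 = 8$)
$a{\left(y \right)} = -2$ ($a{\left(y \right)} = 0 \cdot 8 - 2 = 0 - 2 = -2$)
$j{\left(0,20 \right)} + a{\left(23 \right)} 473 = 0 - 946 = -946$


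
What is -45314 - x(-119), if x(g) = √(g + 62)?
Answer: -45314 - I*√57 ≈ -45314.0 - 7.5498*I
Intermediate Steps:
x(g) = √(62 + g)
-45314 - x(-119) = -45314 - √(62 - 119) = -45314 - √(-57) = -45314 - I*√57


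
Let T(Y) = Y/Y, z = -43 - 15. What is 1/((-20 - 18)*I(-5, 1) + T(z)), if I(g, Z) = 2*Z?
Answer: -1/75 ≈ -0.013333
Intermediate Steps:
z = -58
T(Y) = 1
1/((-20 - 18)*I(-5, 1) + T(z)) = 1/((-20 - 18)*(2*1) + 1) = 1/(-38*2 + 1) = 1/(-76 + 1) = 1/(-75) = -1/75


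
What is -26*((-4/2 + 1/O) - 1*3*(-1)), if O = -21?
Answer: -520/21 ≈ -24.762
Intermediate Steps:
-26*((-4/2 + 1/O) - 1*3*(-1)) = -26*((-4/2 + 1/(-21)) - 1*3*(-1)) = -26*((-4*½ + 1*(-1/21)) - 3*(-1)) = -26*((-2 - 1/21) + 3) = -26*(-43/21 + 3) = -26*20/21 = -520/21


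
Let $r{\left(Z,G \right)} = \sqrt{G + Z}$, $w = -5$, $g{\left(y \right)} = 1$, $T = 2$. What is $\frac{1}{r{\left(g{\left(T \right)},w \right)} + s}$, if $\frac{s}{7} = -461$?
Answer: $- \frac{3227}{10413533} - \frac{2 i}{10413533} \approx -0.00030989 - 1.9206 \cdot 10^{-7} i$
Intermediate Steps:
$s = -3227$ ($s = 7 \left(-461\right) = -3227$)
$\frac{1}{r{\left(g{\left(T \right)},w \right)} + s} = \frac{1}{\sqrt{-5 + 1} - 3227} = \frac{1}{\sqrt{-4} - 3227} = \frac{1}{2 i - 3227} = \frac{1}{-3227 + 2 i} = \frac{-3227 - 2 i}{10413533}$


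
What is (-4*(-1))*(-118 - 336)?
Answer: -1816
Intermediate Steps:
(-4*(-1))*(-118 - 336) = 4*(-454) = -1816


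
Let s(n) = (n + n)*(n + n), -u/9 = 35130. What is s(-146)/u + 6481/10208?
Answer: 589361429/1613731680 ≈ 0.36522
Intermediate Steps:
u = -316170 (u = -9*35130 = -316170)
s(n) = 4*n² (s(n) = (2*n)*(2*n) = 4*n²)
s(-146)/u + 6481/10208 = (4*(-146)²)/(-316170) + 6481/10208 = (4*21316)*(-1/316170) + 6481*(1/10208) = 85264*(-1/316170) + 6481/10208 = -42632/158085 + 6481/10208 = 589361429/1613731680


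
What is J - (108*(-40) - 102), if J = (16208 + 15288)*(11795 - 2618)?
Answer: 289043214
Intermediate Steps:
J = 289038792 (J = 31496*9177 = 289038792)
J - (108*(-40) - 102) = 289038792 - (108*(-40) - 102) = 289038792 - (-4320 - 102) = 289038792 - 1*(-4422) = 289038792 + 4422 = 289043214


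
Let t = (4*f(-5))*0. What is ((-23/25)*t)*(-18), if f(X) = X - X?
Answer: 0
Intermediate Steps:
f(X) = 0
t = 0 (t = (4*0)*0 = 0*0 = 0)
((-23/25)*t)*(-18) = (-23/25*0)*(-18) = (-23*1/25*0)*(-18) = -23/25*0*(-18) = 0*(-18) = 0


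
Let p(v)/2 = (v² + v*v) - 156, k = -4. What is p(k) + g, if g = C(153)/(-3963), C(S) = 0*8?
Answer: -248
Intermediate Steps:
p(v) = -312 + 4*v² (p(v) = 2*((v² + v*v) - 156) = 2*((v² + v²) - 156) = 2*(2*v² - 156) = 2*(-156 + 2*v²) = -312 + 4*v²)
C(S) = 0
g = 0 (g = 0/(-3963) = 0*(-1/3963) = 0)
p(k) + g = (-312 + 4*(-4)²) + 0 = (-312 + 4*16) + 0 = (-312 + 64) + 0 = -248 + 0 = -248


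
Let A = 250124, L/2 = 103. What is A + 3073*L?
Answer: 883162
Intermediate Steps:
L = 206 (L = 2*103 = 206)
A + 3073*L = 250124 + 3073*206 = 250124 + 633038 = 883162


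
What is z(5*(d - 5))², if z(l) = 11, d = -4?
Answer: 121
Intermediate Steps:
z(5*(d - 5))² = 11² = 121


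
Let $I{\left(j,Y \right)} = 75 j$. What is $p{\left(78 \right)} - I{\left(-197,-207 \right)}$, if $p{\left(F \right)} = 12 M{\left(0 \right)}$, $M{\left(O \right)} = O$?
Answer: $14775$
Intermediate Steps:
$p{\left(F \right)} = 0$ ($p{\left(F \right)} = 12 \cdot 0 = 0$)
$p{\left(78 \right)} - I{\left(-197,-207 \right)} = 0 - 75 \left(-197\right) = 0 - -14775 = 0 + 14775 = 14775$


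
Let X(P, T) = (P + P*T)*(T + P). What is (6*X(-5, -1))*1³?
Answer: 0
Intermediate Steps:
X(P, T) = (P + T)*(P + P*T) (X(P, T) = (P + P*T)*(P + T) = (P + T)*(P + P*T))
(6*X(-5, -1))*1³ = (6*(-5*(-5 - 1 + (-1)² - 5*(-1))))*1³ = (6*(-5*(-5 - 1 + 1 + 5)))*1 = (6*(-5*0))*1 = (6*0)*1 = 0*1 = 0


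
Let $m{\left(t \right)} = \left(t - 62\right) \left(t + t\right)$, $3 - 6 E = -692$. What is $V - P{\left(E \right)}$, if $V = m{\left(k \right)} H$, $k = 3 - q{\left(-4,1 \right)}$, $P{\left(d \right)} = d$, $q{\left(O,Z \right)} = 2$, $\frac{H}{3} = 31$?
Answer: $- \frac{68771}{6} \approx -11462.0$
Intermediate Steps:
$H = 93$ ($H = 3 \cdot 31 = 93$)
$E = \frac{695}{6}$ ($E = \frac{1}{2} - - \frac{346}{3} = \frac{1}{2} + \frac{346}{3} = \frac{695}{6} \approx 115.83$)
$k = 1$ ($k = 3 - 2 = 1$)
$m{\left(t \right)} = 2 t \left(-62 + t\right)$ ($m{\left(t \right)} = \left(-62 + t\right) 2 t = 2 t \left(-62 + t\right)$)
$V = -11346$ ($V = 2 \cdot 1 \left(-62 + 1\right) 93 = 2 \cdot 1 \left(-61\right) 93 = \left(-122\right) 93 = -11346$)
$V - P{\left(E \right)} = -11346 - \frac{695}{6} = - \frac{68771}{6}$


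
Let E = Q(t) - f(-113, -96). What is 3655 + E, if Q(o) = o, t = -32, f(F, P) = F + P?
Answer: 3832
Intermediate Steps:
E = 177 (E = -32 - (-113 - 96) = -32 - 1*(-209) = -32 + 209 = 177)
3655 + E = 3655 + 177 = 3832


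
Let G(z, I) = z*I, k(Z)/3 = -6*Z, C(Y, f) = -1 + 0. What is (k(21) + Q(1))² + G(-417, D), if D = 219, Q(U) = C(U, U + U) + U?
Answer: 51561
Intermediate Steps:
C(Y, f) = -1
Q(U) = -1 + U
k(Z) = -18*Z (k(Z) = 3*(-6*Z) = -18*Z)
G(z, I) = I*z
(k(21) + Q(1))² + G(-417, D) = (-18*21 + (-1 + 1))² + 219*(-417) = (-378 + 0)² - 91323 = (-378)² - 91323 = 142884 - 91323 = 51561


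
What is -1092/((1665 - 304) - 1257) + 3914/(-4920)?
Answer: -27787/2460 ≈ -11.296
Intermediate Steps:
-1092/((1665 - 304) - 1257) + 3914/(-4920) = -1092/(1361 - 1257) + 3914*(-1/4920) = -1092/104 - 1957/2460 = -1092*1/104 - 1957/2460 = -21/2 - 1957/2460 = -27787/2460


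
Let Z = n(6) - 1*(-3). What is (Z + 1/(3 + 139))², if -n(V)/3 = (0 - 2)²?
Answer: 1630729/20164 ≈ 80.873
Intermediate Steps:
n(V) = -12 (n(V) = -3*(0 - 2)² = -3*(-2)² = -3*4 = -12)
Z = -9 (Z = -12 - 1*(-3) = -12 + 3 = -9)
(Z + 1/(3 + 139))² = (-9 + 1/(3 + 139))² = (-9 + 1/142)² = (-1277/142)² = 1630729/20164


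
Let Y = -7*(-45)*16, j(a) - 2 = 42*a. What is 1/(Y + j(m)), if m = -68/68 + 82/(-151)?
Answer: 151/751556 ≈ 0.00020092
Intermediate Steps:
m = -233/151 (m = -68*1/68 + 82*(-1/151) = -1 - 82/151 = -233/151 ≈ -1.5430)
j(a) = 2 + 42*a
Y = 5040 (Y = 315*16 = 5040)
1/(Y + j(m)) = 1/(5040 + (2 + 42*(-233/151))) = 1/(5040 + (2 - 9786/151)) = 1/(5040 - 9484/151) = 1/(751556/151) = 151/751556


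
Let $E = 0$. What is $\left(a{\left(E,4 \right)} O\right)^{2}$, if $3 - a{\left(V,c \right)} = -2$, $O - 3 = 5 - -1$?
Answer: $2025$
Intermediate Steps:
$O = 9$ ($O = 3 + \left(5 - -1\right) = 3 + \left(5 + 1\right) = 3 + 6 = 9$)
$a{\left(V,c \right)} = 5$ ($a{\left(V,c \right)} = 3 - -2 = 3 + 2 = 5$)
$\left(a{\left(E,4 \right)} O\right)^{2} = \left(5 \cdot 9\right)^{2} = 45^{2} = 2025$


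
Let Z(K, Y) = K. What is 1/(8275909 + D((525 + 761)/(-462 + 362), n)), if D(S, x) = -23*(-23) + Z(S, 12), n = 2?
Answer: 50/413821257 ≈ 1.2083e-7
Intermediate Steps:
D(S, x) = 529 + S (D(S, x) = -23*(-23) + S = 529 + S)
1/(8275909 + D((525 + 761)/(-462 + 362), n)) = 1/(8275909 + (529 + (525 + 761)/(-462 + 362))) = 1/(8275909 + (529 + 1286/(-100))) = 1/(8275909 + (529 + 1286*(-1/100))) = 1/(8275909 + (529 - 643/50)) = 1/(8275909 + 25807/50) = 1/(413821257/50) = 50/413821257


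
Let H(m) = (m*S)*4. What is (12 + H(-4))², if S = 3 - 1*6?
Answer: 3600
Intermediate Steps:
S = -3 (S = 3 - 6 = -3)
H(m) = -12*m (H(m) = (m*(-3))*4 = -3*m*4 = -12*m)
(12 + H(-4))² = (12 - 12*(-4))² = (12 + 48)² = 60² = 3600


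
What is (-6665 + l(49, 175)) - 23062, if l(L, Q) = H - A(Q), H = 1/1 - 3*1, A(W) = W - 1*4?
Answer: -29900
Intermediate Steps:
A(W) = -4 + W (A(W) = W - 4 = -4 + W)
H = -2 (H = 1 - 3 = -2)
l(L, Q) = 2 - Q (l(L, Q) = -2 - (-4 + Q) = -2 + (4 - Q) = 2 - Q)
(-6665 + l(49, 175)) - 23062 = (-6665 + (2 - 1*175)) - 23062 = (-6665 + (2 - 175)) - 23062 = (-6665 - 173) - 23062 = -6838 - 23062 = -29900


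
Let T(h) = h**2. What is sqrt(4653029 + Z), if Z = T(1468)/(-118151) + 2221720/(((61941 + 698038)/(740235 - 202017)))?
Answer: sqrt(414889175800886813591392245)/8162934439 ≈ 2495.3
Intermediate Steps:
Z = 12843613405112224/8162934439 (Z = 1468**2/(-118151) + 2221720/(((61941 + 698038)/(740235 - 202017))) = 2155024*(-1/118151) + 2221720/((759979/538218)) = -2155024/118151 + 2221720/((759979*(1/538218))) = -2155024/118151 + 2221720/(759979/538218) = -2155024/118151 + 2221720*(538218/759979) = -2155024/118151 + 1195769694960/759979 = 12843613405112224/8162934439 ≈ 1.5734e+6)
sqrt(4653029 + Z) = sqrt(4653029 + 12843613405112224/8162934439) = sqrt(50825984074877955/8162934439) = sqrt(414889175800886813591392245)/8162934439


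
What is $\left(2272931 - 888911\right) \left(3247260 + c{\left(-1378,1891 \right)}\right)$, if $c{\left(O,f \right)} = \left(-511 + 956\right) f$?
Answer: $5658918695100$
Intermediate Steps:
$c{\left(O,f \right)} = 445 f$
$\left(2272931 - 888911\right) \left(3247260 + c{\left(-1378,1891 \right)}\right) = \left(2272931 - 888911\right) \left(3247260 + 445 \cdot 1891\right) = 1384020 \left(3247260 + 841495\right) = 1384020 \cdot 4088755 = 5658918695100$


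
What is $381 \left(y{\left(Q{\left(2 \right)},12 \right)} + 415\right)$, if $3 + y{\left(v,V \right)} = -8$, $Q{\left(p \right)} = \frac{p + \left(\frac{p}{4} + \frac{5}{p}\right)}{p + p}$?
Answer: $153924$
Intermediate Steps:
$Q{\left(p \right)} = \frac{\frac{5}{p} + \frac{5 p}{4}}{2 p}$ ($Q{\left(p \right)} = \frac{p + \left(p \frac{1}{4} + \frac{5}{p}\right)}{2 p} = \left(p + \left(\frac{p}{4} + \frac{5}{p}\right)\right) \frac{1}{2 p} = \left(p + \left(\frac{5}{p} + \frac{p}{4}\right)\right) \frac{1}{2 p} = \left(\frac{5}{p} + \frac{5 p}{4}\right) \frac{1}{2 p} = \frac{\frac{5}{p} + \frac{5 p}{4}}{2 p}$)
$y{\left(v,V \right)} = -11$ ($y{\left(v,V \right)} = -3 - 8 = -11$)
$381 \left(y{\left(Q{\left(2 \right)},12 \right)} + 415\right) = 381 \left(-11 + 415\right) = 381 \cdot 404 = 153924$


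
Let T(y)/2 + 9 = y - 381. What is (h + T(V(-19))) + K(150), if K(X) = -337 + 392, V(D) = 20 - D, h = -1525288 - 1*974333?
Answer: -2500268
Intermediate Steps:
h = -2499621 (h = -1525288 - 974333 = -2499621)
T(y) = -780 + 2*y (T(y) = -18 + 2*(y - 381) = -18 + 2*(-381 + y) = -18 + (-762 + 2*y) = -780 + 2*y)
K(X) = 55
(h + T(V(-19))) + K(150) = (-2499621 + (-780 + 2*(20 - 1*(-19)))) + 55 = (-2499621 + (-780 + 2*(20 + 19))) + 55 = (-2499621 + (-780 + 2*39)) + 55 = (-2499621 + (-780 + 78)) + 55 = (-2499621 - 702) + 55 = -2500323 + 55 = -2500268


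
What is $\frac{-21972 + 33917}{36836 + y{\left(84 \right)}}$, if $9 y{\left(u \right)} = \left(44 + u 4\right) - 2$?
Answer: $\frac{11945}{36878} \approx 0.32391$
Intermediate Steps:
$y{\left(u \right)} = \frac{14}{3} + \frac{4 u}{9}$ ($y{\left(u \right)} = \frac{\left(44 + u 4\right) - 2}{9} = \frac{\left(44 + 4 u\right) - 2}{9} = \frac{42 + 4 u}{9} = \frac{14}{3} + \frac{4 u}{9}$)
$\frac{-21972 + 33917}{36836 + y{\left(84 \right)}} = \frac{-21972 + 33917}{36836 + \left(\frac{14}{3} + \frac{4}{9} \cdot 84\right)} = \frac{11945}{36836 + \left(\frac{14}{3} + \frac{112}{3}\right)} = \frac{11945}{36836 + 42} = \frac{11945}{36878}$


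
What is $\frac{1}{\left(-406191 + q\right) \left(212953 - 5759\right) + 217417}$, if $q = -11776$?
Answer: $- \frac{1}{86600037181} \approx -1.1547 \cdot 10^{-11}$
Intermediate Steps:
$\frac{1}{\left(-406191 + q\right) \left(212953 - 5759\right) + 217417} = \frac{1}{\left(-406191 - 11776\right) \left(212953 - 5759\right) + 217417} = \frac{1}{\left(-417967\right) 207194 + 217417} = \frac{1}{-86600254598 + 217417} = \frac{1}{-86600037181} = - \frac{1}{86600037181}$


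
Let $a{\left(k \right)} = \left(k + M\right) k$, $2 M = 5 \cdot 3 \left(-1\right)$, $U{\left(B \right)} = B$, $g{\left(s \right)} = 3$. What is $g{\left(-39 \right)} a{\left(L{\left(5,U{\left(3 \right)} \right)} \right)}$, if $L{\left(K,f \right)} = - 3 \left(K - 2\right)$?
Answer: $\frac{891}{2} \approx 445.5$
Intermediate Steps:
$M = - \frac{15}{2}$ ($M = \frac{5 \cdot 3 \left(-1\right)}{2} = \frac{15 \left(-1\right)}{2} = \frac{1}{2} \left(-15\right) = - \frac{15}{2} \approx -7.5$)
$L{\left(K,f \right)} = 6 - 3 K$ ($L{\left(K,f \right)} = - 3 \left(-2 + K\right) = 6 - 3 K$)
$a{\left(k \right)} = k \left(- \frac{15}{2} + k\right)$ ($a{\left(k \right)} = \left(k - \frac{15}{2}\right) k = \left(- \frac{15}{2} + k\right) k = k \left(- \frac{15}{2} + k\right)$)
$g{\left(-39 \right)} a{\left(L{\left(5,U{\left(3 \right)} \right)} \right)} = 3 \frac{\left(6 - 15\right) \left(-15 + 2 \left(6 - 15\right)\right)}{2} = 3 \cdot \frac{1}{2} \left(-9\right) \left(-15 + 2 \left(-9\right)\right) = 3 \cdot \frac{1}{2} \left(-9\right) \left(-15 - 18\right) = 3 \cdot \frac{1}{2} \left(-9\right) \left(-33\right) = 3 \cdot \frac{297}{2} = \frac{891}{2}$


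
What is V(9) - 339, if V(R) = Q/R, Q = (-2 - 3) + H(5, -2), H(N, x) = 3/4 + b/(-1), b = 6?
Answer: -12245/36 ≈ -340.14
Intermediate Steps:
H(N, x) = -21/4 (H(N, x) = 3/4 + 6/(-1) = 3*(¼) + 6*(-1) = ¾ - 6 = -21/4)
Q = -41/4 (Q = (-2 - 3) - 21/4 = -5 - 21/4 = -41/4 ≈ -10.250)
V(R) = -41/(4*R)
V(9) - 339 = -41/4/9 - 339 = -41/4*⅑ - 339 = -41/36 - 339 = -12245/36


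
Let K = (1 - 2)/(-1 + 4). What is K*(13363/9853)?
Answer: -13363/29559 ≈ -0.45208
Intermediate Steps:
K = -⅓ (K = -1/3 = -1*⅓ = -⅓ ≈ -0.33333)
K*(13363/9853) = -13363/(3*9853) = -⅓*13363/9853 = -13363/29559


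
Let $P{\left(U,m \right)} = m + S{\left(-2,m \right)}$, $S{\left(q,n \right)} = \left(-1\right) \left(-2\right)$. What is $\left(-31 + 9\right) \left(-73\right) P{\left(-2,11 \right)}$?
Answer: $20878$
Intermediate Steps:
$S{\left(q,n \right)} = 2$
$P{\left(U,m \right)} = 2 + m$ ($P{\left(U,m \right)} = m + 2 = 2 + m$)
$\left(-31 + 9\right) \left(-73\right) P{\left(-2,11 \right)} = \left(-31 + 9\right) \left(-73\right) \left(2 + 11\right) = \left(-22\right) \left(-73\right) 13 = 1606 \cdot 13 = 20878$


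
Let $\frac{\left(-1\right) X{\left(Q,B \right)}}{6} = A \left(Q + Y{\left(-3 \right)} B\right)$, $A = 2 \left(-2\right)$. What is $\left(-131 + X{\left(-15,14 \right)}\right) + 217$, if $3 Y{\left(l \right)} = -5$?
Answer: $-834$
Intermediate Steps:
$Y{\left(l \right)} = - \frac{5}{3}$ ($Y{\left(l \right)} = \frac{1}{3} \left(-5\right) = - \frac{5}{3}$)
$A = -4$
$X{\left(Q,B \right)} = - 40 B + 24 Q$ ($X{\left(Q,B \right)} = - 6 \left(- 4 \left(Q - \frac{5 B}{3}\right)\right) = - 6 \left(- 4 Q + \frac{20 B}{3}\right) = - 40 B + 24 Q$)
$\left(-131 + X{\left(-15,14 \right)}\right) + 217 = \left(-131 + \left(\left(-40\right) 14 + 24 \left(-15\right)\right)\right) + 217 = \left(-131 - 920\right) + 217 = -1051 + 217 = -834$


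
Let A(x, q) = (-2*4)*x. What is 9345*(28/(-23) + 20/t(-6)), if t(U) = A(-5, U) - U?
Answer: -168210/23 ≈ -7313.5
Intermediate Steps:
A(x, q) = -8*x
t(U) = 40 - U (t(U) = -8*(-5) - U = 40 - U)
9345*(28/(-23) + 20/t(-6)) = 9345*(28/(-23) + 20/(40 - 1*(-6))) = 9345*(28*(-1/23) + 20/(40 + 6)) = 9345*(-28/23 + 20/46) = 9345*(-28/23 + 20*(1/46)) = 9345*(-28/23 + 10/23) = 9345*(-18/23) = -168210/23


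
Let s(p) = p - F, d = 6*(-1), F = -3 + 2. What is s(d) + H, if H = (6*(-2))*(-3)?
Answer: 31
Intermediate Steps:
F = -1
d = -6
s(p) = 1 + p (s(p) = p - 1*(-1) = p + 1 = 1 + p)
H = 36 (H = -12*(-3) = 36)
s(d) + H = (1 - 6) + 36 = -5 + 36 = 31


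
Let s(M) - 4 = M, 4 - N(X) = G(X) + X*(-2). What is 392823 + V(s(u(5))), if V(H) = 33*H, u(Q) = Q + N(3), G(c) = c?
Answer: 393351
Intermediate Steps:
N(X) = 4 + X (N(X) = 4 - (X + X*(-2)) = 4 - (X - 2*X) = 4 - (-1)*X = 4 + X)
u(Q) = 7 + Q (u(Q) = Q + (4 + 3) = Q + 7 = 7 + Q)
s(M) = 4 + M
392823 + V(s(u(5))) = 392823 + 33*(4 + (7 + 5)) = 392823 + 33*(4 + 12) = 392823 + 33*16 = 392823 + 528 = 393351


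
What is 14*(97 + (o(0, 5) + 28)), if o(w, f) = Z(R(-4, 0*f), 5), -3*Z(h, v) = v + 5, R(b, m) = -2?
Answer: 5110/3 ≈ 1703.3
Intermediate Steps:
Z(h, v) = -5/3 - v/3 (Z(h, v) = -(v + 5)/3 = -(5 + v)/3 = -5/3 - v/3)
o(w, f) = -10/3 (o(w, f) = -5/3 - ⅓*5 = -5/3 - 5/3 = -10/3)
14*(97 + (o(0, 5) + 28)) = 14*(97 + (-10/3 + 28)) = 14*(97 + 74/3) = 14*(365/3) = 5110/3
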